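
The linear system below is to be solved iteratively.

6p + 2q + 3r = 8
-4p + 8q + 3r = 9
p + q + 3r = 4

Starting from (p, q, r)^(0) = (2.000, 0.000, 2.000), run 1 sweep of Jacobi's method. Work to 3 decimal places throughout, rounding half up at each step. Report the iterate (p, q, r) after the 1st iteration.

(0.333, 1.375, 0.667)

Iteration 1:
  p = (8 - (2)·0.000 - (3)·2.000) / (6) = 0.333
  q = (9 - (-4)·2.000 - (3)·2.000) / (8) = 1.375
  r = (4 - (1)·2.000 - (1)·0.000) / (3) = 0.667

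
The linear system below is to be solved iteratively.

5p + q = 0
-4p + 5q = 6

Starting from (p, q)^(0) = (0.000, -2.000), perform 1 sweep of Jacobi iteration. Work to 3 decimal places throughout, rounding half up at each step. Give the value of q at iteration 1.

Iteration 1:
  p = (0 - (1)·-2.000) / (5) = 0.400
  q = (6 - (-4)·0.000) / (5) = 1.200

1.200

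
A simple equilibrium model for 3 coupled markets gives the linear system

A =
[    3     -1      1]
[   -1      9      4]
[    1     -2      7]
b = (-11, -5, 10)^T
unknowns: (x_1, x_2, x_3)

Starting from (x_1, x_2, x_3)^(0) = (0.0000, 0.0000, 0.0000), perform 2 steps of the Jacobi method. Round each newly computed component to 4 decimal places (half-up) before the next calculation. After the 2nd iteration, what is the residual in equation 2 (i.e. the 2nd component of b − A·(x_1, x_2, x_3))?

Iteration 1:
  x_1 = (-11 - (-1)·0.0000 - (1)·0.0000) / (3) = -3.6667
  x_2 = (-5 - (-1)·0.0000 - (4)·0.0000) / (9) = -0.5556
  x_3 = (10 - (1)·0.0000 - (-2)·0.0000) / (7) = 1.4286
Iteration 2:
  x_1 = (-11 - (-1)·-0.5556 - (1)·1.4286) / (3) = -4.3281
  x_2 = (-5 - (-1)·-3.6667 - (4)·1.4286) / (9) = -1.5979
  x_3 = (10 - (1)·-3.6667 - (-2)·-0.5556) / (7) = 1.7936
Residual b − A·x = (-1.4072, -2.1214, -1.4229)

-2.1214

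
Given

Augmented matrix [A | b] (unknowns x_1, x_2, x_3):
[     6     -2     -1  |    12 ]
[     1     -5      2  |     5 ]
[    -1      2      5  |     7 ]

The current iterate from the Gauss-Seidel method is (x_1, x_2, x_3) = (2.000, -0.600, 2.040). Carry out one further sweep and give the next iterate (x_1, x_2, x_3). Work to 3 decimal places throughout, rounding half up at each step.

One sweep:
  x_1 = (12 - (-2)·-0.600 - (-1)·2.040) / (6) = 2.140
  x_2 = (5 - (1)·2.140 - (2)·2.040) / (-5) = 0.244
  x_3 = (7 - (-1)·2.140 - (2)·0.244) / (5) = 1.730

(2.140, 0.244, 1.730)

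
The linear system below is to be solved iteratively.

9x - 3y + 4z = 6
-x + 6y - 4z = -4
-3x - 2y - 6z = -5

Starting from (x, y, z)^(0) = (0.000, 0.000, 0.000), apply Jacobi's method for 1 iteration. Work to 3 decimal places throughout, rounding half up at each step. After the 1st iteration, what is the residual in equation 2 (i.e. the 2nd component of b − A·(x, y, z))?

Iteration 1:
  x = (6 - (-3)·0.000 - (4)·0.000) / (9) = 0.667
  y = (-4 - (-1)·0.000 - (-4)·0.000) / (6) = -0.667
  z = (-5 - (-3)·0.000 - (-2)·0.000) / (-6) = 0.833
Residual b − A·x = (-5.336, 4.001, 0.665)

4.001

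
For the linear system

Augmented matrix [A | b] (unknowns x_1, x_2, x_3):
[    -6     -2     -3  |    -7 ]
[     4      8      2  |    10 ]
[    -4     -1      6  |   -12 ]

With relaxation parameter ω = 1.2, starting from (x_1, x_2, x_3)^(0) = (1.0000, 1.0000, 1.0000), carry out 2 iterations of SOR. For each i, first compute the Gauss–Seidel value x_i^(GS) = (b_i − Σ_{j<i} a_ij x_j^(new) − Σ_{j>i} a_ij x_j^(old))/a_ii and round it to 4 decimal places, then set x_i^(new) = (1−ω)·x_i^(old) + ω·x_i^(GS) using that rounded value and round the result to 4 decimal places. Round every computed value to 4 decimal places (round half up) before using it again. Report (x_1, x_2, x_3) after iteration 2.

Iteration 1:
  x_1: GS value = (-7 - (-2)·1.0000 - (-3)·1.0000) / (-6) = 0.3333;  x_1 ← (1−ω)·1.0000 + ω·0.3333 = 0.2000
  x_2: GS value = (10 - (4)·0.2000 - (2)·1.0000) / (8) = 0.9000;  x_2 ← (1−ω)·1.0000 + ω·0.9000 = 0.8800
  x_3: GS value = (-12 - (-4)·0.2000 - (-1)·0.8800) / (6) = -1.7200;  x_3 ← (1−ω)·1.0000 + ω·-1.7200 = -2.2640
Iteration 2:
  x_1: GS value = (-7 - (-2)·0.8800 - (-3)·-2.2640) / (-6) = 2.0053;  x_1 ← (1−ω)·0.2000 + ω·2.0053 = 2.3664
  x_2: GS value = (10 - (4)·2.3664 - (2)·-2.2640) / (8) = 0.6328;  x_2 ← (1−ω)·0.8800 + ω·0.6328 = 0.5834
  x_3: GS value = (-12 - (-4)·2.3664 - (-1)·0.5834) / (6) = -0.3252;  x_3 ← (1−ω)·-2.2640 + ω·-0.3252 = 0.0626

(2.3664, 0.5834, 0.0626)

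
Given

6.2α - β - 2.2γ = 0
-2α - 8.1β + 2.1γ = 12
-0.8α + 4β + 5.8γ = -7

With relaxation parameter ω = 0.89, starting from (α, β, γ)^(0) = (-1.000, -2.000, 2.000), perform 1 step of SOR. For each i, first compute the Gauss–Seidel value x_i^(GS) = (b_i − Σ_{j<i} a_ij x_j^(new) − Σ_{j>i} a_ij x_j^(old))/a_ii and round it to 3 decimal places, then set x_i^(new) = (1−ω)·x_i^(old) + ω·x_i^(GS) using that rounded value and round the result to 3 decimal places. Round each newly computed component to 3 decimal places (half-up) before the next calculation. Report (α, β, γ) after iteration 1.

Iteration 1:
  α: GS value = (0 - (-1)·-2.000 - (-2.2)·2.000) / (6.2) = 0.387;  α ← (1−ω)·-1.000 + ω·0.387 = 0.234
  β: GS value = (12 - (-2)·0.234 - (2.1)·2.000) / (-8.1) = -1.021;  β ← (1−ω)·-2.000 + ω·-1.021 = -1.129
  γ: GS value = (-7 - (-0.8)·0.234 - (4)·-1.129) / (5.8) = -0.396;  γ ← (1−ω)·2.000 + ω·-0.396 = -0.132

(0.234, -1.129, -0.132)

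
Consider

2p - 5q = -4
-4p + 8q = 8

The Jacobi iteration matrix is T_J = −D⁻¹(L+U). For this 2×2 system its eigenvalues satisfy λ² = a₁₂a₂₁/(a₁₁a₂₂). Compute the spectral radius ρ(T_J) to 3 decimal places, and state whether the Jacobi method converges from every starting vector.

1.118

a₁₂a₂₁/(a₁₁a₂₂) = (-5)·(-4) / ((2)·(8)) = 1.250000
ρ = √|1.250000| = √1.250000 = 1.118
ρ > 1, so Jacobi diverges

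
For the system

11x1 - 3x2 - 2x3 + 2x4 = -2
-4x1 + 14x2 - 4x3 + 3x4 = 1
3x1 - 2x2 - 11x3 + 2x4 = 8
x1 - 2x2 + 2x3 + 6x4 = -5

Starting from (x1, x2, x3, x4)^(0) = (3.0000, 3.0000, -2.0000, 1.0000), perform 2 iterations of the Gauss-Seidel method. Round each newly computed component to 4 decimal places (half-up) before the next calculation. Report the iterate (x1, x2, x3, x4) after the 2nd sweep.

(-0.2694, 0.0842, -0.9881, -0.4310)

Iteration 1:
  x1 = (-2 - (-3)·3.0000 - (-2)·-2.0000 - (2)·1.0000) / (11) = 0.0909
  x2 = (1 - (-4)·0.0909 - (-4)·-2.0000 - (3)·1.0000) / (14) = -0.6883
  x3 = (8 - (3)·0.0909 - (-2)·-0.6883 - (2)·1.0000) / (-11) = -0.3955
  x4 = (-5 - (1)·0.0909 - (-2)·-0.6883 - (2)·-0.3955) / (6) = -0.9461
Iteration 2:
  x1 = (-2 - (-3)·-0.6883 - (-2)·-0.3955 - (2)·-0.9461) / (11) = -0.2694
  x2 = (1 - (-4)·-0.2694 - (-4)·-0.3955 - (3)·-0.9461) / (14) = 0.0842
  x3 = (8 - (3)·-0.2694 - (-2)·0.0842 - (2)·-0.9461) / (-11) = -0.9881
  x4 = (-5 - (1)·-0.2694 - (-2)·0.0842 - (2)·-0.9881) / (6) = -0.4310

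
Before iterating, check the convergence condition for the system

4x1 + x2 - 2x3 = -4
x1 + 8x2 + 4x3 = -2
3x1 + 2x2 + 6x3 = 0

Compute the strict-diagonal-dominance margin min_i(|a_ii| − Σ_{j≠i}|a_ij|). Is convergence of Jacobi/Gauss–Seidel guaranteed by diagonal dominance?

row 1: |4| − (1+2) = 1
row 2: |8| − (1+4) = 3
row 3: |6| − (3+2) = 1
minimum over rows = 1 → strictly diagonally dominant (convergence guaranteed)

1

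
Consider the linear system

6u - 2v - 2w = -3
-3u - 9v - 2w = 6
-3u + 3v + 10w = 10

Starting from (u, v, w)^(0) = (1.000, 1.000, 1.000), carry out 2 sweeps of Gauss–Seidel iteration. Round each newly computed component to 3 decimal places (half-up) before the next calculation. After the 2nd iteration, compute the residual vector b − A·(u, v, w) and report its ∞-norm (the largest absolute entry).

0.388

Iteration 1:
  u = (-3 - (-2)·1.000 - (-2)·1.000) / (6) = 0.167
  v = (6 - (-3)·0.167 - (-2)·1.000) / (-9) = -0.945
  w = (10 - (-3)·0.167 - (3)·-0.945) / (10) = 1.334
Iteration 2:
  u = (-3 - (-2)·-0.945 - (-2)·1.334) / (6) = -0.370
  v = (6 - (-3)·-0.370 - (-2)·1.334) / (-9) = -0.840
  w = (10 - (-3)·-0.370 - (3)·-0.840) / (10) = 1.141
Residual b − A·x = (-0.178, -0.388, 0.000); ∞-norm = 0.388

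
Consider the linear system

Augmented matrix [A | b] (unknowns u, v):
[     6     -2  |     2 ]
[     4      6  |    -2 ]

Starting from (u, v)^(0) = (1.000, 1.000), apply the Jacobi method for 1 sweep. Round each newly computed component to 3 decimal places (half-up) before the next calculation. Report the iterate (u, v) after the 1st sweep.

Iteration 1:
  u = (2 - (-2)·1.000) / (6) = 0.667
  v = (-2 - (4)·1.000) / (6) = -1.000

(0.667, -1.000)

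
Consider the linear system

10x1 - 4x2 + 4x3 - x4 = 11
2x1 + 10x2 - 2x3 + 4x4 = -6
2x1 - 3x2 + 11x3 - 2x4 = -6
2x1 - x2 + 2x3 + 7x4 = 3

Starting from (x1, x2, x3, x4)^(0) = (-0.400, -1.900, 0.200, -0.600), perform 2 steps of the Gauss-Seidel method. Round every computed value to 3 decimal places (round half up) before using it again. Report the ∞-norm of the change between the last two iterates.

Iteration 1:
  x1 = (11 - (-4)·-1.900 - (4)·0.200 - (-1)·-0.600) / (10) = 0.200
  x2 = (-6 - (2)·0.200 - (-2)·0.200 - (4)·-0.600) / (10) = -0.360
  x3 = (-6 - (2)·0.200 - (-3)·-0.360 - (-2)·-0.600) / (11) = -0.789
  x4 = (3 - (2)·0.200 - (-1)·-0.360 - (2)·-0.789) / (7) = 0.545
Iteration 2:
  x1 = (11 - (-4)·-0.360 - (4)·-0.789 - (-1)·0.545) / (10) = 1.326
  x2 = (-6 - (2)·1.326 - (-2)·-0.789 - (4)·0.545) / (10) = -1.241
  x3 = (-6 - (2)·1.326 - (-3)·-1.241 - (-2)·0.545) / (11) = -1.026
  x4 = (3 - (2)·1.326 - (-1)·-1.241 - (2)·-1.026) / (7) = 0.166
Change: (1.126, -0.881, -0.237, -0.379) → max |·| = 1.126

1.126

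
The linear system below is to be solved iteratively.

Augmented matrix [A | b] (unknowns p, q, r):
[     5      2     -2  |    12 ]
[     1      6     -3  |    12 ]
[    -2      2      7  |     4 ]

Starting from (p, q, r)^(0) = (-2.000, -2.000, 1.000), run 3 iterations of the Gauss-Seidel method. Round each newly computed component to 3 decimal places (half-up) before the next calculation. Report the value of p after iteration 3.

Iteration 1:
  p = (12 - (2)·-2.000 - (-2)·1.000) / (5) = 3.600
  q = (12 - (1)·3.600 - (-3)·1.000) / (6) = 1.900
  r = (4 - (-2)·3.600 - (2)·1.900) / (7) = 1.057
Iteration 2:
  p = (12 - (2)·1.900 - (-2)·1.057) / (5) = 2.063
  q = (12 - (1)·2.063 - (-3)·1.057) / (6) = 2.185
  r = (4 - (-2)·2.063 - (2)·2.185) / (7) = 0.537
Iteration 3:
  p = (12 - (2)·2.185 - (-2)·0.537) / (5) = 1.741
  q = (12 - (1)·1.741 - (-3)·0.537) / (6) = 1.978
  r = (4 - (-2)·1.741 - (2)·1.978) / (7) = 0.504

1.741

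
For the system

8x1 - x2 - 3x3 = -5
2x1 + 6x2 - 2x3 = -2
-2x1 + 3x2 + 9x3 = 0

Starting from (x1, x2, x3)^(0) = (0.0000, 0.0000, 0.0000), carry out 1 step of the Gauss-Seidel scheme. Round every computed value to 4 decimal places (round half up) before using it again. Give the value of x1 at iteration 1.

-0.6250

Iteration 1:
  x1 = (-5 - (-1)·0.0000 - (-3)·0.0000) / (8) = -0.6250
  x2 = (-2 - (2)·-0.6250 - (-2)·0.0000) / (6) = -0.1250
  x3 = (0 - (-2)·-0.6250 - (3)·-0.1250) / (9) = -0.0972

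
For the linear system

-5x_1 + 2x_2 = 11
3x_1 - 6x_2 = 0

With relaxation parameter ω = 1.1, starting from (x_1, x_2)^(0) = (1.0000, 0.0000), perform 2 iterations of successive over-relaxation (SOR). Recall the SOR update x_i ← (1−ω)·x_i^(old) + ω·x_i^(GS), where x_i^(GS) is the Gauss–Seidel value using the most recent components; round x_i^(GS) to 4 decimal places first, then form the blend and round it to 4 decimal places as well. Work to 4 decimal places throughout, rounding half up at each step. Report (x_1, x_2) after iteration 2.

Iteration 1:
  x_1: GS value = (11 - (2)·0.0000) / (-5) = -2.2000;  x_1 ← (1−ω)·1.0000 + ω·-2.2000 = -2.5200
  x_2: GS value = (0 - (3)·-2.5200) / (-6) = -1.2600;  x_2 ← (1−ω)·0.0000 + ω·-1.2600 = -1.3860
Iteration 2:
  x_1: GS value = (11 - (2)·-1.3860) / (-5) = -2.7544;  x_1 ← (1−ω)·-2.5200 + ω·-2.7544 = -2.7778
  x_2: GS value = (0 - (3)·-2.7778) / (-6) = -1.3889;  x_2 ← (1−ω)·-1.3860 + ω·-1.3889 = -1.3892

(-2.7778, -1.3892)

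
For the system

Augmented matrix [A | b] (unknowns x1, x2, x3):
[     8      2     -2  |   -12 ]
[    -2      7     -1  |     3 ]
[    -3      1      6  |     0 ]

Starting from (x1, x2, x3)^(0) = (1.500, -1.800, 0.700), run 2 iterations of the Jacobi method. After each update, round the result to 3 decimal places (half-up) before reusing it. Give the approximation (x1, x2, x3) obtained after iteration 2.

Iteration 1:
  x1 = (-12 - (2)·-1.800 - (-2)·0.700) / (8) = -0.875
  x2 = (3 - (-2)·1.500 - (-1)·0.700) / (7) = 0.957
  x3 = (0 - (-3)·1.500 - (1)·-1.800) / (6) = 1.050
Iteration 2:
  x1 = (-12 - (2)·0.957 - (-2)·1.050) / (8) = -1.477
  x2 = (3 - (-2)·-0.875 - (-1)·1.050) / (7) = 0.329
  x3 = (0 - (-3)·-0.875 - (1)·0.957) / (6) = -0.597

(-1.477, 0.329, -0.597)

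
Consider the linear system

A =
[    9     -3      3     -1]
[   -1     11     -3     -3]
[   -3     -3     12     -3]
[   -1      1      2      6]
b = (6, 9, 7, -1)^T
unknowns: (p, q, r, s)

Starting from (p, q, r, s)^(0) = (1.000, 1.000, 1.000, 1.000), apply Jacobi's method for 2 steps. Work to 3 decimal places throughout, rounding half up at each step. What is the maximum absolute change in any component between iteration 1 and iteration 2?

Iteration 1:
  p = (6 - (-3)·1.000 - (3)·1.000 - (-1)·1.000) / (9) = 0.778
  q = (9 - (-1)·1.000 - (-3)·1.000 - (-3)·1.000) / (11) = 1.455
  r = (7 - (-3)·1.000 - (-3)·1.000 - (-3)·1.000) / (12) = 1.333
  s = (-1 - (-1)·1.000 - (1)·1.000 - (2)·1.000) / (6) = -0.500
Iteration 2:
  p = (6 - (-3)·1.455 - (3)·1.333 - (-1)·-0.500) / (9) = 0.652
  q = (9 - (-1)·0.778 - (-3)·1.333 - (-3)·-0.500) / (11) = 1.116
  r = (7 - (-3)·0.778 - (-3)·1.455 - (-3)·-0.500) / (12) = 1.017
  s = (-1 - (-1)·0.778 - (1)·1.455 - (2)·1.333) / (6) = -0.724
Change: (-0.126, -0.339, -0.316, -0.224) → max |·| = 0.339

0.339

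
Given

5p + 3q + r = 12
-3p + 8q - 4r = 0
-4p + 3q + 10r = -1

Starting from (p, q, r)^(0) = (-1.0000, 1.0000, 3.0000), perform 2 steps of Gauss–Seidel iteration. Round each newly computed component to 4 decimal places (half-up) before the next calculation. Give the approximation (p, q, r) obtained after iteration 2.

Iteration 1:
  p = (12 - (3)·1.0000 - (1)·3.0000) / (5) = 1.2000
  q = (0 - (-3)·1.2000 - (-4)·3.0000) / (8) = 1.9500
  r = (-1 - (-4)·1.2000 - (3)·1.9500) / (10) = -0.2050
Iteration 2:
  p = (12 - (3)·1.9500 - (1)·-0.2050) / (5) = 1.2710
  q = (0 - (-3)·1.2710 - (-4)·-0.2050) / (8) = 0.3741
  r = (-1 - (-4)·1.2710 - (3)·0.3741) / (10) = 0.2962

(1.2710, 0.3741, 0.2962)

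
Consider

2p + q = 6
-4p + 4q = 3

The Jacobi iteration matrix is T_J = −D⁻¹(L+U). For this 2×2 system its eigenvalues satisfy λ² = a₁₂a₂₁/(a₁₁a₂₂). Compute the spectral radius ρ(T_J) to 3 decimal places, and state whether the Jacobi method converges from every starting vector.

a₁₂a₂₁/(a₁₁a₂₂) = (1)·(-4) / ((2)·(4)) = -0.500000
ρ = √|-0.500000| = √0.500000 = 0.707
ρ < 1, so Jacobi converges

0.707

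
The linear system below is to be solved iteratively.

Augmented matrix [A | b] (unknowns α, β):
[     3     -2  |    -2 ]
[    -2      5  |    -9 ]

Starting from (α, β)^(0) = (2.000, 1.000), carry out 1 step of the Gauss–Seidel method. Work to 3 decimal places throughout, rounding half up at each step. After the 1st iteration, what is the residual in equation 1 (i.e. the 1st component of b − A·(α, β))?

-5.600

Iteration 1:
  α = (-2 - (-2)·1.000) / (3) = 0.000
  β = (-9 - (-2)·0.000) / (5) = -1.800
Residual b − A·x = (-5.600, 0.000)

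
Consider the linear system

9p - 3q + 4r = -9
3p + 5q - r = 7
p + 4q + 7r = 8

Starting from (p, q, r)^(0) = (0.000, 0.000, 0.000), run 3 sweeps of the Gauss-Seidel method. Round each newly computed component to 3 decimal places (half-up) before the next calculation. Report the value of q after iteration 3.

Iteration 1:
  p = (-9 - (-3)·0.000 - (4)·0.000) / (9) = -1.000
  q = (7 - (3)·-1.000 - (-1)·0.000) / (5) = 2.000
  r = (8 - (1)·-1.000 - (4)·2.000) / (7) = 0.143
Iteration 2:
  p = (-9 - (-3)·2.000 - (4)·0.143) / (9) = -0.397
  q = (7 - (3)·-0.397 - (-1)·0.143) / (5) = 1.667
  r = (8 - (1)·-0.397 - (4)·1.667) / (7) = 0.247
Iteration 3:
  p = (-9 - (-3)·1.667 - (4)·0.247) / (9) = -0.554
  q = (7 - (3)·-0.554 - (-1)·0.247) / (5) = 1.782
  r = (8 - (1)·-0.554 - (4)·1.782) / (7) = 0.204

1.782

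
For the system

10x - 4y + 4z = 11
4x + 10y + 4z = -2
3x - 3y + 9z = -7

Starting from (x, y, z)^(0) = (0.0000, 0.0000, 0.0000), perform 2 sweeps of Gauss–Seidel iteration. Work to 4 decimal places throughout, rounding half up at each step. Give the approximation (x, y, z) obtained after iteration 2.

Iteration 1:
  x = (11 - (-4)·0.0000 - (4)·0.0000) / (10) = 1.1000
  y = (-2 - (4)·1.1000 - (4)·0.0000) / (10) = -0.6400
  z = (-7 - (3)·1.1000 - (-3)·-0.6400) / (9) = -1.3578
Iteration 2:
  x = (11 - (-4)·-0.6400 - (4)·-1.3578) / (10) = 1.3871
  y = (-2 - (4)·1.3871 - (4)·-1.3578) / (10) = -0.2117
  z = (-7 - (3)·1.3871 - (-3)·-0.2117) / (9) = -1.3107

(1.3871, -0.2117, -1.3107)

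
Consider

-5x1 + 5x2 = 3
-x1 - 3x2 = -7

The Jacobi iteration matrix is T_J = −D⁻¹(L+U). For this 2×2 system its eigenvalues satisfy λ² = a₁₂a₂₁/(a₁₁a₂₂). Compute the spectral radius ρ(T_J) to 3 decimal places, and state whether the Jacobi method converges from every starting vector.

a₁₂a₂₁/(a₁₁a₂₂) = (5)·(-1) / ((-5)·(-3)) = -0.333333
ρ = √|-0.333333| = √0.333333 = 0.577
ρ < 1, so Jacobi converges

0.577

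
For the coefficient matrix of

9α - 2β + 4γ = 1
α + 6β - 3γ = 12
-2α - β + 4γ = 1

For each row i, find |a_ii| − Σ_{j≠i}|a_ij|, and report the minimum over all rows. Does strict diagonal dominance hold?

row 1: |9| − (2+4) = 3
row 2: |6| − (1+3) = 2
row 3: |4| − (2+1) = 1
minimum over rows = 1 → strictly diagonally dominant (convergence guaranteed)

1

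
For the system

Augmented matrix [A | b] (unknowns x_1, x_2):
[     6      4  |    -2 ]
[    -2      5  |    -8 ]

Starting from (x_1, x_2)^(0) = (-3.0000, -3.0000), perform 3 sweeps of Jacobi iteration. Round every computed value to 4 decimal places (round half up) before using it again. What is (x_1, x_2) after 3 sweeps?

(0.2889, -0.9867)

Iteration 1:
  x_1 = (-2 - (4)·-3.0000) / (6) = 1.6667
  x_2 = (-8 - (-2)·-3.0000) / (5) = -2.8000
Iteration 2:
  x_1 = (-2 - (4)·-2.8000) / (6) = 1.5333
  x_2 = (-8 - (-2)·1.6667) / (5) = -0.9333
Iteration 3:
  x_1 = (-2 - (4)·-0.9333) / (6) = 0.2889
  x_2 = (-8 - (-2)·1.5333) / (5) = -0.9867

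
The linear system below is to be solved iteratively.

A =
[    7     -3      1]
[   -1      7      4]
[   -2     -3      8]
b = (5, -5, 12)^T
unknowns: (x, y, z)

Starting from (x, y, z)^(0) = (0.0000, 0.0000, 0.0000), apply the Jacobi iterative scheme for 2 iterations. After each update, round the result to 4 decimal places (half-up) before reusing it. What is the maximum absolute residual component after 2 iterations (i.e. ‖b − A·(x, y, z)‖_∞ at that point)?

3.3060

Iteration 1:
  x = (5 - (-3)·0.0000 - (1)·0.0000) / (7) = 0.7143
  y = (-5 - (-1)·0.0000 - (4)·0.0000) / (7) = -0.7143
  z = (12 - (-2)·0.0000 - (-3)·0.0000) / (8) = 1.5000
Iteration 2:
  x = (5 - (-3)·-0.7143 - (1)·1.5000) / (7) = 0.1939
  y = (-5 - (-1)·0.7143 - (4)·1.5000) / (7) = -1.4694
  z = (12 - (-2)·0.7143 - (-3)·-0.7143) / (8) = 1.4107
Residual b − A·x = (-2.1762, -0.1631, -3.3060); ∞-norm = 3.3060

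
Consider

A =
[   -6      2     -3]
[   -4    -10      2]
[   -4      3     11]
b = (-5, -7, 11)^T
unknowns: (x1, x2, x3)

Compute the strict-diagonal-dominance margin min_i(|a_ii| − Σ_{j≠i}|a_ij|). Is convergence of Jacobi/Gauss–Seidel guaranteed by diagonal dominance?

1

row 1: |-6| − (2+3) = 1
row 2: |-10| − (4+2) = 4
row 3: |11| − (4+3) = 4
minimum over rows = 1 → strictly diagonally dominant (convergence guaranteed)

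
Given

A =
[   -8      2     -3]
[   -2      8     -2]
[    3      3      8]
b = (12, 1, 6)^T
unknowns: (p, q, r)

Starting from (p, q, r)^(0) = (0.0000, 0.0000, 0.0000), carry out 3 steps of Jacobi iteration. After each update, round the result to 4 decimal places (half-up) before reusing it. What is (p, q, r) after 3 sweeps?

Iteration 1:
  p = (12 - (2)·0.0000 - (-3)·0.0000) / (-8) = -1.5000
  q = (1 - (-2)·0.0000 - (-2)·0.0000) / (8) = 0.1250
  r = (6 - (3)·0.0000 - (3)·0.0000) / (8) = 0.7500
Iteration 2:
  p = (12 - (2)·0.1250 - (-3)·0.7500) / (-8) = -1.7500
  q = (1 - (-2)·-1.5000 - (-2)·0.7500) / (8) = -0.0625
  r = (6 - (3)·-1.5000 - (3)·0.1250) / (8) = 1.2656
Iteration 3:
  p = (12 - (2)·-0.0625 - (-3)·1.2656) / (-8) = -1.9902
  q = (1 - (-2)·-1.7500 - (-2)·1.2656) / (8) = 0.0039
  r = (6 - (3)·-1.7500 - (3)·-0.0625) / (8) = 1.4297

(-1.9902, 0.0039, 1.4297)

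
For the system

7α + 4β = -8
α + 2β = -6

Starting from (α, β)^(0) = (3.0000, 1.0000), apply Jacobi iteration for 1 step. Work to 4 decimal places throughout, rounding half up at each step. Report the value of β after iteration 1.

Iteration 1:
  α = (-8 - (4)·1.0000) / (7) = -1.7143
  β = (-6 - (1)·3.0000) / (2) = -4.5000

-4.5000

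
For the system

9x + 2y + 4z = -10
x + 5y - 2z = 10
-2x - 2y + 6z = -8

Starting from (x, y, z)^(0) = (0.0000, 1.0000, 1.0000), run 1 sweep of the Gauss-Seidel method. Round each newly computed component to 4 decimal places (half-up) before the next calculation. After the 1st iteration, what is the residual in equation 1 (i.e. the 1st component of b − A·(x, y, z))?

Iteration 1:
  x = (-10 - (2)·1.0000 - (4)·1.0000) / (9) = -1.7778
  y = (10 - (1)·-1.7778 - (-2)·1.0000) / (5) = 2.7556
  z = (-8 - (-2)·-1.7778 - (-2)·2.7556) / (6) = -1.0074
Residual b − A·x = (4.5186, -4.0150, 0.0000)

4.5186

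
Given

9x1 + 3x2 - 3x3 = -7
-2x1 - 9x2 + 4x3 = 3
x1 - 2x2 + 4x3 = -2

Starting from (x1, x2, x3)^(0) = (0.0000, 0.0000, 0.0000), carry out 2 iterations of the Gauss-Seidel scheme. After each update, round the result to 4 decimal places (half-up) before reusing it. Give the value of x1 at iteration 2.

Iteration 1:
  x1 = (-7 - (3)·0.0000 - (-3)·0.0000) / (9) = -0.7778
  x2 = (3 - (-2)·-0.7778 - (4)·0.0000) / (-9) = -0.1605
  x3 = (-2 - (1)·-0.7778 - (-2)·-0.1605) / (4) = -0.3858
Iteration 2:
  x1 = (-7 - (3)·-0.1605 - (-3)·-0.3858) / (9) = -0.8529
  x2 = (3 - (-2)·-0.8529 - (4)·-0.3858) / (-9) = -0.3153
  x3 = (-2 - (1)·-0.8529 - (-2)·-0.3153) / (4) = -0.4444

-0.8529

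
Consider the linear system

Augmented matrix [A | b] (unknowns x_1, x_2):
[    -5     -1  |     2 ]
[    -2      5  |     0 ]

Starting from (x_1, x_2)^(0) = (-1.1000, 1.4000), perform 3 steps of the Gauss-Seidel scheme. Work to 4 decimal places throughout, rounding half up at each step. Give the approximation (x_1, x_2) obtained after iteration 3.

(-0.3724, -0.1490)

Iteration 1:
  x_1 = (2 - (-1)·1.4000) / (-5) = -0.6800
  x_2 = (0 - (-2)·-0.6800) / (5) = -0.2720
Iteration 2:
  x_1 = (2 - (-1)·-0.2720) / (-5) = -0.3456
  x_2 = (0 - (-2)·-0.3456) / (5) = -0.1382
Iteration 3:
  x_1 = (2 - (-1)·-0.1382) / (-5) = -0.3724
  x_2 = (0 - (-2)·-0.3724) / (5) = -0.1490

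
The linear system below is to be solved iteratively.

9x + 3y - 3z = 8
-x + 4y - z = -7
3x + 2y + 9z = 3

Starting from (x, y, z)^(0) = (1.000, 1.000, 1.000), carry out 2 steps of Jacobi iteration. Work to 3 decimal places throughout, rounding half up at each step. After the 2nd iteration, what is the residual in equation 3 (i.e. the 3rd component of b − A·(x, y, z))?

-0.365

Iteration 1:
  x = (8 - (3)·1.000 - (-3)·1.000) / (9) = 0.889
  y = (-7 - (-1)·1.000 - (-1)·1.000) / (4) = -1.250
  z = (3 - (3)·1.000 - (2)·1.000) / (9) = -0.222
Iteration 2:
  x = (8 - (3)·-1.250 - (-3)·-0.222) / (9) = 1.232
  y = (-7 - (-1)·0.889 - (-1)·-0.222) / (4) = -1.583
  z = (3 - (3)·0.889 - (2)·-1.250) / (9) = 0.315
Residual b − A·x = (2.606, 0.879, -0.365)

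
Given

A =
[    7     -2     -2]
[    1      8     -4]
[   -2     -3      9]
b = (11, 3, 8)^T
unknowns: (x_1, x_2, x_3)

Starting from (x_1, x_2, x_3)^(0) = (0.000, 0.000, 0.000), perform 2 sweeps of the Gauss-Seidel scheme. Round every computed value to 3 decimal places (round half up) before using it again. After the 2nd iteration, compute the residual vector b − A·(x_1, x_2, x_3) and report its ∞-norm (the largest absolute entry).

1.779

Iteration 1:
  x_1 = (11 - (-2)·0.000 - (-2)·0.000) / (7) = 1.571
  x_2 = (3 - (1)·1.571 - (-4)·0.000) / (8) = 0.179
  x_3 = (8 - (-2)·1.571 - (-3)·0.179) / (9) = 1.298
Iteration 2:
  x_1 = (11 - (-2)·0.179 - (-2)·1.298) / (7) = 1.993
  x_2 = (3 - (1)·1.993 - (-4)·1.298) / (8) = 0.775
  x_3 = (8 - (-2)·1.993 - (-3)·0.775) / (9) = 1.590
Residual b − A·x = (1.779, 1.167, 0.001); ∞-norm = 1.779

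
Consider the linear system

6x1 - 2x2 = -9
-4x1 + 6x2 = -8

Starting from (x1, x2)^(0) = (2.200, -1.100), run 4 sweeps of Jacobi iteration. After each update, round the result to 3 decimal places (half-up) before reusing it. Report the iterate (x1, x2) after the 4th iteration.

Iteration 1:
  x1 = (-9 - (-2)·-1.100) / (6) = -1.867
  x2 = (-8 - (-4)·2.200) / (6) = 0.133
Iteration 2:
  x1 = (-9 - (-2)·0.133) / (6) = -1.456
  x2 = (-8 - (-4)·-1.867) / (6) = -2.578
Iteration 3:
  x1 = (-9 - (-2)·-2.578) / (6) = -2.359
  x2 = (-8 - (-4)·-1.456) / (6) = -2.304
Iteration 4:
  x1 = (-9 - (-2)·-2.304) / (6) = -2.268
  x2 = (-8 - (-4)·-2.359) / (6) = -2.906

(-2.268, -2.906)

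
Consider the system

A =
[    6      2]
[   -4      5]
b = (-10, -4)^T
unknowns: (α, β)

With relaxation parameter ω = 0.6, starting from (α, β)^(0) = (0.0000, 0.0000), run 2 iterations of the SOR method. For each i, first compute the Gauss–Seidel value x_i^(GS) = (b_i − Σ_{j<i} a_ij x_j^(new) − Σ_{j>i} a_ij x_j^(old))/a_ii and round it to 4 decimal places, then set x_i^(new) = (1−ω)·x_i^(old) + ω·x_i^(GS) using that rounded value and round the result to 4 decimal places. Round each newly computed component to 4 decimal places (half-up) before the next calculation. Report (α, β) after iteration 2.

Iteration 1:
  α: GS value = (-10 - (2)·0.0000) / (6) = -1.6667;  α ← (1−ω)·0.0000 + ω·-1.6667 = -1.0000
  β: GS value = (-4 - (-4)·-1.0000) / (5) = -1.6000;  β ← (1−ω)·0.0000 + ω·-1.6000 = -0.9600
Iteration 2:
  α: GS value = (-10 - (2)·-0.9600) / (6) = -1.3467;  α ← (1−ω)·-1.0000 + ω·-1.3467 = -1.2080
  β: GS value = (-4 - (-4)·-1.2080) / (5) = -1.7664;  β ← (1−ω)·-0.9600 + ω·-1.7664 = -1.4438

(-1.2080, -1.4438)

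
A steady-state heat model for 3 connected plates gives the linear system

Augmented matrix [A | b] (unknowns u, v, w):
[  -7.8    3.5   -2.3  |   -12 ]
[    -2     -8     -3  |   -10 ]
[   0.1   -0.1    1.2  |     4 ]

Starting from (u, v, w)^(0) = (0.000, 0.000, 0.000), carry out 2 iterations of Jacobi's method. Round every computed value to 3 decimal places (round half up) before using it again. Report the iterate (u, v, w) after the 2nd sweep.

(1.117, -0.384, 3.309)

Iteration 1:
  u = (-12 - (3.5)·0.000 - (-2.3)·0.000) / (-7.8) = 1.538
  v = (-10 - (-2)·0.000 - (-3)·0.000) / (-8) = 1.250
  w = (4 - (0.1)·0.000 - (-0.1)·0.000) / (1.2) = 3.333
Iteration 2:
  u = (-12 - (3.5)·1.250 - (-2.3)·3.333) / (-7.8) = 1.117
  v = (-10 - (-2)·1.538 - (-3)·3.333) / (-8) = -0.384
  w = (4 - (0.1)·1.538 - (-0.1)·1.250) / (1.2) = 3.309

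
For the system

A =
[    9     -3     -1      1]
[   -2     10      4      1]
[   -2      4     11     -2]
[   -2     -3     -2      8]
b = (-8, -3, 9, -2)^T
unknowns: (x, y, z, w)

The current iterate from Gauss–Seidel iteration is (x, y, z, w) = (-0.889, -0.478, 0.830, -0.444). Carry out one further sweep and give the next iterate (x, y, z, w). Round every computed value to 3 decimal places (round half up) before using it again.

(-0.907, -0.769, 0.852, -0.552)

One sweep:
  x = (-8 - (-3)·-0.478 - (-1)·0.830 - (1)·-0.444) / (9) = -0.907
  y = (-3 - (-2)·-0.907 - (4)·0.830 - (1)·-0.444) / (10) = -0.769
  z = (9 - (-2)·-0.907 - (4)·-0.769 - (-2)·-0.444) / (11) = 0.852
  w = (-2 - (-2)·-0.907 - (-3)·-0.769 - (-2)·0.852) / (8) = -0.552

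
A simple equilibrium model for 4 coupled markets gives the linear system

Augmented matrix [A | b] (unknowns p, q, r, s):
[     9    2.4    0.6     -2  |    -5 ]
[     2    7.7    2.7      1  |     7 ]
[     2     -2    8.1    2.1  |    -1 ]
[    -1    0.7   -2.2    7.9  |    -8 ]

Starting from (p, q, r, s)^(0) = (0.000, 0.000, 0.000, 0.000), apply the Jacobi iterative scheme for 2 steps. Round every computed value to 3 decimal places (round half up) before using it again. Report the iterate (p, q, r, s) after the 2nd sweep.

Iteration 1:
  p = (-5 - (2.4)·0.000 - (0.6)·0.000 - (-2)·0.000) / (9) = -0.556
  q = (7 - (2)·0.000 - (2.7)·0.000 - (1)·0.000) / (7.7) = 0.909
  r = (-1 - (2)·0.000 - (-2)·0.000 - (2.1)·0.000) / (8.1) = -0.123
  s = (-8 - (-1)·0.000 - (0.7)·0.000 - (-2.2)·0.000) / (7.9) = -1.013
Iteration 2:
  p = (-5 - (2.4)·0.909 - (0.6)·-0.123 - (-2)·-1.013) / (9) = -1.015
  q = (7 - (2)·-0.556 - (2.7)·-0.123 - (1)·-1.013) / (7.7) = 1.228
  r = (-1 - (2)·-0.556 - (-2)·0.909 - (2.1)·-1.013) / (8.1) = 0.501
  s = (-8 - (-1)·-0.556 - (0.7)·0.909 - (-2.2)·-0.123) / (7.9) = -1.198

(-1.015, 1.228, 0.501, -1.198)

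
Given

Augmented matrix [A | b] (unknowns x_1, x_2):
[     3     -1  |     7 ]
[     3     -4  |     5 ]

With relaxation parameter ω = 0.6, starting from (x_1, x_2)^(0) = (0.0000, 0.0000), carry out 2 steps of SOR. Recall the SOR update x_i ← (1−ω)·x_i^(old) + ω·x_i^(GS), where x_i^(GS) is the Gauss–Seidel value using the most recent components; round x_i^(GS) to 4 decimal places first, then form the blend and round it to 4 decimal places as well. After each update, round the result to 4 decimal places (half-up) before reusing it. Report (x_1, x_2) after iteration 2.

Iteration 1:
  x_1: GS value = (7 - (-1)·0.0000) / (3) = 2.3333;  x_1 ← (1−ω)·0.0000 + ω·2.3333 = 1.4000
  x_2: GS value = (5 - (3)·1.4000) / (-4) = -0.2000;  x_2 ← (1−ω)·0.0000 + ω·-0.2000 = -0.1200
Iteration 2:
  x_1: GS value = (7 - (-1)·-0.1200) / (3) = 2.2933;  x_1 ← (1−ω)·1.4000 + ω·2.2933 = 1.9360
  x_2: GS value = (5 - (3)·1.9360) / (-4) = 0.2020;  x_2 ← (1−ω)·-0.1200 + ω·0.2020 = 0.0732

(1.9360, 0.0732)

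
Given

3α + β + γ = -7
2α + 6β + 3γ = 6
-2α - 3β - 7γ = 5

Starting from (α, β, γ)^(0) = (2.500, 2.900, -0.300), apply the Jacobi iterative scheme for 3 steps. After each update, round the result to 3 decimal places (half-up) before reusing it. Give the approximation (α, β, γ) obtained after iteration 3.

(-3.489, 1.484, -1.730)

Iteration 1:
  α = (-7 - (1)·2.900 - (1)·-0.300) / (3) = -3.200
  β = (6 - (2)·2.500 - (3)·-0.300) / (6) = 0.317
  γ = (5 - (-2)·2.500 - (-3)·2.900) / (-7) = -2.671
Iteration 2:
  α = (-7 - (1)·0.317 - (1)·-2.671) / (3) = -1.549
  β = (6 - (2)·-3.200 - (3)·-2.671) / (6) = 3.402
  γ = (5 - (-2)·-3.200 - (-3)·0.317) / (-7) = 0.064
Iteration 3:
  α = (-7 - (1)·3.402 - (1)·0.064) / (3) = -3.489
  β = (6 - (2)·-1.549 - (3)·0.064) / (6) = 1.484
  γ = (5 - (-2)·-1.549 - (-3)·3.402) / (-7) = -1.730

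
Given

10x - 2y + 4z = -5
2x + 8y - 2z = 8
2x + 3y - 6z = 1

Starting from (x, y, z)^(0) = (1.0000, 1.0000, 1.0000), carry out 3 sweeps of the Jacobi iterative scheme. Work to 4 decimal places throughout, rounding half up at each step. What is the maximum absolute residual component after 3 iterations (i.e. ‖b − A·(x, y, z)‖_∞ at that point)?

Iteration 1:
  x = (-5 - (-2)·1.0000 - (4)·1.0000) / (10) = -0.7000
  y = (8 - (2)·1.0000 - (-2)·1.0000) / (8) = 1.0000
  z = (1 - (2)·1.0000 - (3)·1.0000) / (-6) = 0.6667
Iteration 2:
  x = (-5 - (-2)·1.0000 - (4)·0.6667) / (10) = -0.5667
  y = (8 - (2)·-0.7000 - (-2)·0.6667) / (8) = 1.3417
  z = (1 - (2)·-0.7000 - (3)·1.0000) / (-6) = 0.1000
Iteration 3:
  x = (-5 - (-2)·1.3417 - (4)·0.1000) / (10) = -0.2717
  y = (8 - (2)·-0.5667 - (-2)·0.1000) / (8) = 1.1667
  z = (1 - (2)·-0.5667 - (3)·1.3417) / (-6) = 0.3153
Residual b − A·x = (-1.2108, -0.1596, -0.0649); ∞-norm = 1.2108

1.2108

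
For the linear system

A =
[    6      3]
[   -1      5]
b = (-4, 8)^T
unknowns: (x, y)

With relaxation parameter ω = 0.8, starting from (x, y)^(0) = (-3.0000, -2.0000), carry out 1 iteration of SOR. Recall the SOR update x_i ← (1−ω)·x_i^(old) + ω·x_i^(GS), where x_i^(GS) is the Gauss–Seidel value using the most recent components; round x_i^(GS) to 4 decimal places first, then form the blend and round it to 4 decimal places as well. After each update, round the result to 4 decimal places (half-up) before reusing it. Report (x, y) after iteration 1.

Iteration 1:
  x: GS value = (-4 - (3)·-2.0000) / (6) = 0.3333;  x ← (1−ω)·-3.0000 + ω·0.3333 = -0.3334
  y: GS value = (8 - (-1)·-0.3334) / (5) = 1.5333;  y ← (1−ω)·-2.0000 + ω·1.5333 = 0.8266

(-0.3334, 0.8266)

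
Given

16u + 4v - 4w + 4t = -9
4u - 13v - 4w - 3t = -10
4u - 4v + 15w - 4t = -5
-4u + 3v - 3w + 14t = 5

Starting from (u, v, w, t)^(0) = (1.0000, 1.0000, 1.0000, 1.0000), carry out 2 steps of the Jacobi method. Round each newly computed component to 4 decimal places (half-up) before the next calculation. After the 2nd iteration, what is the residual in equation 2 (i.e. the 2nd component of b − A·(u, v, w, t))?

Iteration 1:
  u = (-9 - (4)·1.0000 - (-4)·1.0000 - (4)·1.0000) / (16) = -0.8125
  v = (-10 - (4)·1.0000 - (-4)·1.0000 - (-3)·1.0000) / (-13) = 0.5385
  w = (-5 - (4)·1.0000 - (-4)·1.0000 - (-4)·1.0000) / (15) = -0.0667
  t = (5 - (-4)·1.0000 - (3)·1.0000 - (-3)·1.0000) / (14) = 0.6429
Iteration 2:
  u = (-9 - (4)·0.5385 - (-4)·-0.0667 - (4)·0.6429) / (16) = -0.8745
  v = (-10 - (4)·-0.8125 - (-4)·-0.0667 - (-3)·0.6429) / (-13) = 0.3914
  w = (-5 - (4)·-0.8125 - (-4)·0.5385 - (-4)·0.6429) / (15) = 0.1984
  t = (5 - (-4)·-0.8125 - (3)·0.5385 - (-3)·-0.0667) / (14) = -0.0047
Residual b − A·x = (4.2388, -0.6343, -2.9312, 0.9888)

-0.6343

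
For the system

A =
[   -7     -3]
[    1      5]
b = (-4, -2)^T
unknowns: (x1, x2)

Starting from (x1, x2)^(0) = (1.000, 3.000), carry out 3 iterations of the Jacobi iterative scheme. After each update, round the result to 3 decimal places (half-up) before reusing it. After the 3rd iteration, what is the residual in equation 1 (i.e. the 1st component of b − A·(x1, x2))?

Iteration 1:
  x1 = (-4 - (-3)·3.000) / (-7) = -0.714
  x2 = (-2 - (1)·1.000) / (5) = -0.600
Iteration 2:
  x1 = (-4 - (-3)·-0.600) / (-7) = 0.829
  x2 = (-2 - (1)·-0.714) / (5) = -0.257
Iteration 3:
  x1 = (-4 - (-3)·-0.257) / (-7) = 0.682
  x2 = (-2 - (1)·0.829) / (5) = -0.566
Residual b − A·x = (-0.924, 0.148)

-0.924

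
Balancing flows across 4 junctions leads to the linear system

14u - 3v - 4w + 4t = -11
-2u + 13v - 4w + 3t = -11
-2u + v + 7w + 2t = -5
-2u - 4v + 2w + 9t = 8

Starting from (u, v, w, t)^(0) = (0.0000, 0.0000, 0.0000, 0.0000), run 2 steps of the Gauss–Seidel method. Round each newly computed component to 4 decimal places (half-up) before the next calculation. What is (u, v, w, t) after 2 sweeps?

Iteration 1:
  u = (-11 - (-3)·0.0000 - (-4)·0.0000 - (4)·0.0000) / (14) = -0.7857
  v = (-11 - (-2)·-0.7857 - (-4)·0.0000 - (3)·0.0000) / (13) = -0.9670
  w = (-5 - (-2)·-0.7857 - (1)·-0.9670 - (2)·0.0000) / (7) = -0.8006
  t = (8 - (-2)·-0.7857 - (-4)·-0.9670 - (2)·-0.8006) / (9) = 0.4624
Iteration 2:
  u = (-11 - (-3)·-0.9670 - (-4)·-0.8006 - (4)·0.4624) / (14) = -1.3538
  v = (-11 - (-2)·-1.3538 - (-4)·-0.8006 - (3)·0.4624) / (13) = -1.4075
  w = (-5 - (-2)·-1.3538 - (1)·-1.4075 - (2)·0.4624) / (7) = -1.0321
  t = (8 - (-2)·-1.3538 - (-4)·-1.4075 - (2)·-1.0321) / (9) = 0.1918

(-1.3538, -1.4075, -1.0321, 0.1918)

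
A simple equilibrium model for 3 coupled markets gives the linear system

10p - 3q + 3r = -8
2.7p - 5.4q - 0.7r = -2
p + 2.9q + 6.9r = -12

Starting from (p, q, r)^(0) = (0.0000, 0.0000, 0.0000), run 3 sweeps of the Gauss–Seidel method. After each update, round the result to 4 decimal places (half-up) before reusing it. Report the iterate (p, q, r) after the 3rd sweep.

Iteration 1:
  p = (-8 - (-3)·0.0000 - (3)·0.0000) / (10) = -0.8000
  q = (-2 - (2.7)·-0.8000 - (-0.7)·0.0000) / (-5.4) = -0.0296
  r = (-12 - (1)·-0.8000 - (2.9)·-0.0296) / (6.9) = -1.6107
Iteration 2:
  p = (-8 - (-3)·-0.0296 - (3)·-1.6107) / (10) = -0.3257
  q = (-2 - (2.7)·-0.3257 - (-0.7)·-1.6107) / (-5.4) = 0.4163
  r = (-12 - (1)·-0.3257 - (2.9)·0.4163) / (6.9) = -1.8669
Iteration 3:
  p = (-8 - (-3)·0.4163 - (3)·-1.8669) / (10) = -0.1150
  q = (-2 - (2.7)·-0.1150 - (-0.7)·-1.8669) / (-5.4) = 0.5549
  r = (-12 - (1)·-0.1150 - (2.9)·0.5549) / (6.9) = -1.9557

(-0.1150, 0.5549, -1.9557)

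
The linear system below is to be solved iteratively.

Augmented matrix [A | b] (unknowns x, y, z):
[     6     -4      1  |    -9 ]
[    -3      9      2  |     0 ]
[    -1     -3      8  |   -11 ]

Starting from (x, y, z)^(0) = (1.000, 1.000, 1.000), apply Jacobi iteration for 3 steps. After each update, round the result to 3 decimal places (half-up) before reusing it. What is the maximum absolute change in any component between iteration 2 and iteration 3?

Iteration 1:
  x = (-9 - (-4)·1.000 - (1)·1.000) / (6) = -1.000
  y = (0 - (-3)·1.000 - (2)·1.000) / (9) = 0.111
  z = (-11 - (-1)·1.000 - (-3)·1.000) / (8) = -0.875
Iteration 2:
  x = (-9 - (-4)·0.111 - (1)·-0.875) / (6) = -1.280
  y = (0 - (-3)·-1.000 - (2)·-0.875) / (9) = -0.139
  z = (-11 - (-1)·-1.000 - (-3)·0.111) / (8) = -1.458
Iteration 3:
  x = (-9 - (-4)·-0.139 - (1)·-1.458) / (6) = -1.350
  y = (0 - (-3)·-1.280 - (2)·-1.458) / (9) = -0.103
  z = (-11 - (-1)·-1.280 - (-3)·-0.139) / (8) = -1.587
Change: (-0.070, 0.036, -0.129) → max |·| = 0.129

0.129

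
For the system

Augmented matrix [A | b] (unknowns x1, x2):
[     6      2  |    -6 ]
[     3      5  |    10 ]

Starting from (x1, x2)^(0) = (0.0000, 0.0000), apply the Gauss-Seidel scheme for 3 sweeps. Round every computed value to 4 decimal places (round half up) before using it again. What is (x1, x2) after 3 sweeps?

(-2.0400, 3.2240)

Iteration 1:
  x1 = (-6 - (2)·0.0000) / (6) = -1.0000
  x2 = (10 - (3)·-1.0000) / (5) = 2.6000
Iteration 2:
  x1 = (-6 - (2)·2.6000) / (6) = -1.8667
  x2 = (10 - (3)·-1.8667) / (5) = 3.1200
Iteration 3:
  x1 = (-6 - (2)·3.1200) / (6) = -2.0400
  x2 = (10 - (3)·-2.0400) / (5) = 3.2240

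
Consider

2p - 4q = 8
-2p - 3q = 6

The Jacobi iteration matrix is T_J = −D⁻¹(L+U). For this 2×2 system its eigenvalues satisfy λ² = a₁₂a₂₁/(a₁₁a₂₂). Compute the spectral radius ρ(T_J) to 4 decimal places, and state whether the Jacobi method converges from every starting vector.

a₁₂a₂₁/(a₁₁a₂₂) = (-4)·(-2) / ((2)·(-3)) = -1.333333
ρ = √|-1.333333| = √1.333333 = 1.1547
ρ > 1, so Jacobi diverges

1.1547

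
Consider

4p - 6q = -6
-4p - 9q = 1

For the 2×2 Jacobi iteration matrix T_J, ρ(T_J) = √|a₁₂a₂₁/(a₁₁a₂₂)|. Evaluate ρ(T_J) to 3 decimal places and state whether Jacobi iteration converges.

a₁₂a₂₁/(a₁₁a₂₂) = (-6)·(-4) / ((4)·(-9)) = -0.666667
ρ = √|-0.666667| = √0.666667 = 0.816
ρ < 1, so Jacobi converges

0.816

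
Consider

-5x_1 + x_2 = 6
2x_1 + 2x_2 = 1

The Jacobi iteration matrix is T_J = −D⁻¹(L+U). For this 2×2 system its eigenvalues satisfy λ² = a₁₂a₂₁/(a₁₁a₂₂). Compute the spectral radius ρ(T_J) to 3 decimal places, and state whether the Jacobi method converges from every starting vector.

a₁₂a₂₁/(a₁₁a₂₂) = (1)·(2) / ((-5)·(2)) = -0.200000
ρ = √|-0.200000| = √0.200000 = 0.447
ρ < 1, so Jacobi converges

0.447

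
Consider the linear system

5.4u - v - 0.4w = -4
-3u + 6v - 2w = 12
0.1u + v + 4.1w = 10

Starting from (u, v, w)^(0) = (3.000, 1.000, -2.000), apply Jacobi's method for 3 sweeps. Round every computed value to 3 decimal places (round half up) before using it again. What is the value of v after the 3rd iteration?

Iteration 1:
  u = (-4 - (-1)·1.000 - (-0.4)·-2.000) / (5.4) = -0.704
  v = (12 - (-3)·3.000 - (-2)·-2.000) / (6) = 2.833
  w = (10 - (0.1)·3.000 - (1)·1.000) / (4.1) = 2.122
Iteration 2:
  u = (-4 - (-1)·2.833 - (-0.4)·2.122) / (5.4) = -0.059
  v = (12 - (-3)·-0.704 - (-2)·2.122) / (6) = 2.355
  w = (10 - (0.1)·-0.704 - (1)·2.833) / (4.1) = 1.765
Iteration 3:
  u = (-4 - (-1)·2.355 - (-0.4)·1.765) / (5.4) = -0.174
  v = (12 - (-3)·-0.059 - (-2)·1.765) / (6) = 2.559
  w = (10 - (0.1)·-0.059 - (1)·2.355) / (4.1) = 1.866

2.559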